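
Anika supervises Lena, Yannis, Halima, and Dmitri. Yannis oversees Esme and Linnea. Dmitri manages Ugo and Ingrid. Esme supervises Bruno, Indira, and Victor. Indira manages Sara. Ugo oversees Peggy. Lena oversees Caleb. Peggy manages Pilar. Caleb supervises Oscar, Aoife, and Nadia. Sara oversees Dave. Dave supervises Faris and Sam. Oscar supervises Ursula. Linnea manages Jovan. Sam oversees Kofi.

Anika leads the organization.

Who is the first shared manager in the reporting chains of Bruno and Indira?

Bruno's chain of managers is Esme, Yannis, Anika. Indira's chain of managers is Esme, Yannis, Anika. The first manager that appears in both chains is Esme.

Esme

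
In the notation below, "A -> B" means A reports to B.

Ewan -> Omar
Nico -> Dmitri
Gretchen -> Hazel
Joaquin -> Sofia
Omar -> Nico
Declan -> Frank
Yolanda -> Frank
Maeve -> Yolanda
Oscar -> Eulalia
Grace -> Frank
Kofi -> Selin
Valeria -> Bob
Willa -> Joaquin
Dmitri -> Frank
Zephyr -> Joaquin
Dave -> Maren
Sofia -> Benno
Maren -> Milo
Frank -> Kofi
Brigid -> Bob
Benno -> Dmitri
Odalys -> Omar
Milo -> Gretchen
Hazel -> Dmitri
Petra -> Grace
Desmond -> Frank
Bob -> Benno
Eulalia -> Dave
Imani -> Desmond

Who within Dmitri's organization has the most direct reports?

Dmitri

Direct-report counts within Dmitri's organization: Dmitri has 3; Nico has 1; Omar has 2; Hazel has 1; Gretchen has 1; Milo has 1; Maren has 1; Dave has 1; Eulalia has 1; Benno has 2; Bob has 2; Sofia has 1; Joaquin has 2. The largest is 3, held by Dmitri.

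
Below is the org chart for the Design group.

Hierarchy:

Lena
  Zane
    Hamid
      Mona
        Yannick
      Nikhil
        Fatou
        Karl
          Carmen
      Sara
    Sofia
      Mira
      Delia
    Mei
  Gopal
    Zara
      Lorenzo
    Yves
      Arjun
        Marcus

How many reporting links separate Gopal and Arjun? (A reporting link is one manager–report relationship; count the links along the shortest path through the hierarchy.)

2

Arjun is in Gopal's organization: the chain from Arjun up to Gopal is Arjun → Yves → Gopal, which is 2 links.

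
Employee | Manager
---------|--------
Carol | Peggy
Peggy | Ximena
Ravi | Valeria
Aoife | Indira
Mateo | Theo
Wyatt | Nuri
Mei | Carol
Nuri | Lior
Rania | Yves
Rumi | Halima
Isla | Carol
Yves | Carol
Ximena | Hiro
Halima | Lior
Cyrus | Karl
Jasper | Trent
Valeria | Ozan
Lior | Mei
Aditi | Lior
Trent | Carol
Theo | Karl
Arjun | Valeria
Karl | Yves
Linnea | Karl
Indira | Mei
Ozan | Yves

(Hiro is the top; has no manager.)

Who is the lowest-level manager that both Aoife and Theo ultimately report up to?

Aoife's chain of managers is Indira, Mei, Carol, Peggy, Ximena, Hiro. Theo's chain of managers is Karl, Yves, Carol, Peggy, Ximena, Hiro. The first manager that appears in both chains is Carol.

Carol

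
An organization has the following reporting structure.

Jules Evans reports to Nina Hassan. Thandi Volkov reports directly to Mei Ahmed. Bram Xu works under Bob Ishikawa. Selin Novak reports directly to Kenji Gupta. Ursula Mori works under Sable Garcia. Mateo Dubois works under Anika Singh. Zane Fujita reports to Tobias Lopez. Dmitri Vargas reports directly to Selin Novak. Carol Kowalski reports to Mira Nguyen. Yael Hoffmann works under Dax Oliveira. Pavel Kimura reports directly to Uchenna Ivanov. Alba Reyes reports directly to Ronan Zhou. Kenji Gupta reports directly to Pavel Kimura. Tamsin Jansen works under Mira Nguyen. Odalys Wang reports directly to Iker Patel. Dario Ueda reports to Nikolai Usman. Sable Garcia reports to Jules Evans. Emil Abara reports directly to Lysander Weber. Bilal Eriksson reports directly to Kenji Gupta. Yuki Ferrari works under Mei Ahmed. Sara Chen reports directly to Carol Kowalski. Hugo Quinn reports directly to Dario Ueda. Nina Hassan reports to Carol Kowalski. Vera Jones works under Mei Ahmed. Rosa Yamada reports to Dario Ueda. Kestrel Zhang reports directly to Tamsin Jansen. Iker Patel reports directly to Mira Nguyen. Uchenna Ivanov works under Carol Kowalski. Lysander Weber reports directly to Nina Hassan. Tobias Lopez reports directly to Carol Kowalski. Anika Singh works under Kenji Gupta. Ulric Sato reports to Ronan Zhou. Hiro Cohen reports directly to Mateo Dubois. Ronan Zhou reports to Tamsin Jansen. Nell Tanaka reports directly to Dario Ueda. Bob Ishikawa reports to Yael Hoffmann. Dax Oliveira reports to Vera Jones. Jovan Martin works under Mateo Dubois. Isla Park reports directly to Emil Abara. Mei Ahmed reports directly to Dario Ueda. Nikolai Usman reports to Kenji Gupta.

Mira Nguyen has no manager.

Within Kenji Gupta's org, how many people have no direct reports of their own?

The people in Kenji Gupta's organization with no one reporting to them are Dmitri Vargas, Jovan Martin, Hiro Cohen, Bilal Eriksson, Rosa Yamada, Nell Tanaka, Hugo Quinn, Thandi Volkov, Yuki Ferrari, Bram Xu. That is 10.

10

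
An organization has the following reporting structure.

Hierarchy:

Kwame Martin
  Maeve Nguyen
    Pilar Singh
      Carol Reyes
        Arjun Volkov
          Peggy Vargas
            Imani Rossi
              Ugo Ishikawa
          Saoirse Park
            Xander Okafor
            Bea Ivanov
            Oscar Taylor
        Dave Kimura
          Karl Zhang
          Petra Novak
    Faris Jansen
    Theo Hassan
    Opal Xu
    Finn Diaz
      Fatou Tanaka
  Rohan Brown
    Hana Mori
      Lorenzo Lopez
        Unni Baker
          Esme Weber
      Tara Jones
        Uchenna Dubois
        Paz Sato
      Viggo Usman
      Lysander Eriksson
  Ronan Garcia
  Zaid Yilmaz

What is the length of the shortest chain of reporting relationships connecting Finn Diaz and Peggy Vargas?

Finn Diaz is 1 level below Maeve Nguyen, and Peggy Vargas is 4 levels below Maeve Nguyen (their lowest common manager). The shortest path runs up from Finn Diaz to Maeve Nguyen and back down to Peggy Vargas: 1 + 4 = 5 links.

5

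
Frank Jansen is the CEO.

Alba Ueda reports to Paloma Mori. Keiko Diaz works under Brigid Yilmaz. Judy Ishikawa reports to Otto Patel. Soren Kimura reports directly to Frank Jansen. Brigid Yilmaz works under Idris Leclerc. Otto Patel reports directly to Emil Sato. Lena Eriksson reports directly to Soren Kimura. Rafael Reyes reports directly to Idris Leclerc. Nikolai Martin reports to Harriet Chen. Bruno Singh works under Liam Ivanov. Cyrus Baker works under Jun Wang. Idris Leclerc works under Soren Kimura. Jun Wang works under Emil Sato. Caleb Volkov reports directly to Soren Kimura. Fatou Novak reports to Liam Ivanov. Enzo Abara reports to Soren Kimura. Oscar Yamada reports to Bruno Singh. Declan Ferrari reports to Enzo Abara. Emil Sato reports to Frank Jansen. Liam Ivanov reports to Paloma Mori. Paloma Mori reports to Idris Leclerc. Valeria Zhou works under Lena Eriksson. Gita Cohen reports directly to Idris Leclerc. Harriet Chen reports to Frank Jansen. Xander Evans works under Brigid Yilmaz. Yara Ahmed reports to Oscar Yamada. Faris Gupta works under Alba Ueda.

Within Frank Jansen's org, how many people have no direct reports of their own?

The people in Frank Jansen's organization with no one reporting to them are Nikolai Martin, Judy Ishikawa, Cyrus Baker, Caleb Volkov, Declan Ferrari, Valeria Zhou, Rafael Reyes, Fatou Novak, Yara Ahmed, Faris Gupta, Keiko Diaz, Xander Evans, Gita Cohen. That is 13.

13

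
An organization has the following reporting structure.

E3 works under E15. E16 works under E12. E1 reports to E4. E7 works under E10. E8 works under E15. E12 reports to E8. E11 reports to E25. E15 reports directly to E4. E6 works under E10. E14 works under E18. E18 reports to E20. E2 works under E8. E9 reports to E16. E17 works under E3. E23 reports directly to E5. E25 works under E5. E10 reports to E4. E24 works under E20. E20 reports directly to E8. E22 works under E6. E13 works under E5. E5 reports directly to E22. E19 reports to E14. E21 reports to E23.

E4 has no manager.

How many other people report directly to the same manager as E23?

2

E23 reports to E5. E5's other direct reports are E25, E13 — 2 peers.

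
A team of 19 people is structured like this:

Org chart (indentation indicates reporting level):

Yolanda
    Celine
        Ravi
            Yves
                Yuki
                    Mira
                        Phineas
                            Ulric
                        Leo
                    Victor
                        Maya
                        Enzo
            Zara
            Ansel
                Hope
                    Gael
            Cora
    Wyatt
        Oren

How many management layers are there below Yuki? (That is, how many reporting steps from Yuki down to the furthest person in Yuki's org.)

3

The longest chain under Yuki runs Yuki → Mira → Phineas → Ulric, which is 3 levels below Yuki.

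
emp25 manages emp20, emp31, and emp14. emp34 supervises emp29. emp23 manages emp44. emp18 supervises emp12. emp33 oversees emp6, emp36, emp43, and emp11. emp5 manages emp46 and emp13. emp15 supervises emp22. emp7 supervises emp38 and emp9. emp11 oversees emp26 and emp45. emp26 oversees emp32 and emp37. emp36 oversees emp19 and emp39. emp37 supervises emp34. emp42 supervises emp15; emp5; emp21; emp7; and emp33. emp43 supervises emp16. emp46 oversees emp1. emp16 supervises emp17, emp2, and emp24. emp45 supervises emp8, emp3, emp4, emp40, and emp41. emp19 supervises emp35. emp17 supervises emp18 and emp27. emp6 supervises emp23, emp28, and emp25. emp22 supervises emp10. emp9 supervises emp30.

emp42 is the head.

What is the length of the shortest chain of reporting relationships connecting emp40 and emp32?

emp40 is 2 levels below emp11, and emp32 is 2 levels below emp11 (their lowest common manager). The shortest path runs up from emp40 to emp11 and back down to emp32: 2 + 2 = 4 links.

4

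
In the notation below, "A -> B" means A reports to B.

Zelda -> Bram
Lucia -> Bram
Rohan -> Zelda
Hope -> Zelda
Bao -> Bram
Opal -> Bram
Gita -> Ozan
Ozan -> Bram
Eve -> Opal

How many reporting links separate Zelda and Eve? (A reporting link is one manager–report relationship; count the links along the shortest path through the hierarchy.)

Zelda is 1 level below Bram, and Eve is 2 levels below Bram (their lowest common manager). The shortest path runs up from Zelda to Bram and back down to Eve: 1 + 2 = 3 links.

3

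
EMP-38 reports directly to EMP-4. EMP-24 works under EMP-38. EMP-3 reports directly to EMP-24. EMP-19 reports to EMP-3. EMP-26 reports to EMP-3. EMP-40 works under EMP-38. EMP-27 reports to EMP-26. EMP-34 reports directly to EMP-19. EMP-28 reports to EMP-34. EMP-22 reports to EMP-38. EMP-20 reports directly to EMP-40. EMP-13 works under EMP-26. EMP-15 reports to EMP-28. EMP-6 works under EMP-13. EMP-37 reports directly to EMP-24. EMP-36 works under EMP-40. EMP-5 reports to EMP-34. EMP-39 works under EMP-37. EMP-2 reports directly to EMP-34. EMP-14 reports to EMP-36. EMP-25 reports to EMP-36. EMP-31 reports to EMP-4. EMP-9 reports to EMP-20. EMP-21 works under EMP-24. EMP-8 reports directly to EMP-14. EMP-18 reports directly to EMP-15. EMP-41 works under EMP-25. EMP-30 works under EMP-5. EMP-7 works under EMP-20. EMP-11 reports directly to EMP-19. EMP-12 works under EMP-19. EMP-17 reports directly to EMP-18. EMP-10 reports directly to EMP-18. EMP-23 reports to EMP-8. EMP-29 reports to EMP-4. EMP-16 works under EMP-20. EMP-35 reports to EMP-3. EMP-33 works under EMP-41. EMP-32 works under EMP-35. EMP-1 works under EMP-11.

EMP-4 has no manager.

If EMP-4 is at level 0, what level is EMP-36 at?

Chain from EMP-36 up to EMP-4: EMP-36 → EMP-40 → EMP-38 → EMP-4. That is 3 steps up, so EMP-36 is 3 levels below EMP-4.

3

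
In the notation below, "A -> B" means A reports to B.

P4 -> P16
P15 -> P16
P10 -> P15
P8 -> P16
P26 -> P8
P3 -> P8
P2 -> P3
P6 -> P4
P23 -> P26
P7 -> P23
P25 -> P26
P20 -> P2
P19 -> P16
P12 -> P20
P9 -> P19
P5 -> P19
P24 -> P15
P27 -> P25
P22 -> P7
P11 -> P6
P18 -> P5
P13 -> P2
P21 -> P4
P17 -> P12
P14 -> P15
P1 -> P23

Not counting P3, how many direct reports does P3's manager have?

1

P3 reports to P8. P8's other direct reports are P26 — 1 peer.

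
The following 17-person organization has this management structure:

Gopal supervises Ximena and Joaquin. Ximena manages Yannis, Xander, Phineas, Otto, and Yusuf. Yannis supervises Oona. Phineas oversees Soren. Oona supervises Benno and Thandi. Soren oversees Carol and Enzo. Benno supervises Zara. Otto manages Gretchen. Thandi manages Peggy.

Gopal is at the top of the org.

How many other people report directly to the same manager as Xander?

4

Xander reports to Ximena. Ximena's other direct reports are Yannis, Phineas, Otto, Yusuf — 4 peers.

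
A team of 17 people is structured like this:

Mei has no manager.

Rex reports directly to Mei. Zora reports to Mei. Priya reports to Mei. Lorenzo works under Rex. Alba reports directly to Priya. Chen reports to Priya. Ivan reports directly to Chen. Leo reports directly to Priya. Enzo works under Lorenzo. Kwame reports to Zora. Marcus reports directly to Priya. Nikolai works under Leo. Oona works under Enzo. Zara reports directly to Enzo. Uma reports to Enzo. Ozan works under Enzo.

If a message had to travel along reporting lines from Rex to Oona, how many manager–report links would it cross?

3

Oona is in Rex's organization: the chain from Oona up to Rex is Oona → Enzo → Lorenzo → Rex, which is 3 links.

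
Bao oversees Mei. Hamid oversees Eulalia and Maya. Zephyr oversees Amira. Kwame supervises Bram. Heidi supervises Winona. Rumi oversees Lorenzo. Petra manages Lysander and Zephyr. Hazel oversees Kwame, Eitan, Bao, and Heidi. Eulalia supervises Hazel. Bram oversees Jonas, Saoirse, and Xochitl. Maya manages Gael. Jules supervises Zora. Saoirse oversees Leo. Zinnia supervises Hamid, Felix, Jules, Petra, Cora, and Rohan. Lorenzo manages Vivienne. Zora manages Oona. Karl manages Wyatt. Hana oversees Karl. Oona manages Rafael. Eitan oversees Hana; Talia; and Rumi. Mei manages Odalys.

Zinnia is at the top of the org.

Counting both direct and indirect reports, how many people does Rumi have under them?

Rumi directly manages Lorenzo. Under Lorenzo: Vivienne (1). That's 2 in total.

2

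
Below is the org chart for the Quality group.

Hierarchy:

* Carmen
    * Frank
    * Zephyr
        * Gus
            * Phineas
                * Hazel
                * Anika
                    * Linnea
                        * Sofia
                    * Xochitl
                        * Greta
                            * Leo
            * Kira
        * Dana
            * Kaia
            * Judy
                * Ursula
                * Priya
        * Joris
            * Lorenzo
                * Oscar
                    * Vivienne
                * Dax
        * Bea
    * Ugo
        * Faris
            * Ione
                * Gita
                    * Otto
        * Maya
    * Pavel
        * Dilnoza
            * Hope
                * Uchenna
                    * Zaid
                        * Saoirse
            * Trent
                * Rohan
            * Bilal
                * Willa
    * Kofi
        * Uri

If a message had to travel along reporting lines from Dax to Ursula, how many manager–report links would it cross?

6

Dax is 3 levels below Zephyr, and Ursula is 3 levels below Zephyr (their lowest common manager). The shortest path runs up from Dax to Zephyr and back down to Ursula: 3 + 3 = 6 links.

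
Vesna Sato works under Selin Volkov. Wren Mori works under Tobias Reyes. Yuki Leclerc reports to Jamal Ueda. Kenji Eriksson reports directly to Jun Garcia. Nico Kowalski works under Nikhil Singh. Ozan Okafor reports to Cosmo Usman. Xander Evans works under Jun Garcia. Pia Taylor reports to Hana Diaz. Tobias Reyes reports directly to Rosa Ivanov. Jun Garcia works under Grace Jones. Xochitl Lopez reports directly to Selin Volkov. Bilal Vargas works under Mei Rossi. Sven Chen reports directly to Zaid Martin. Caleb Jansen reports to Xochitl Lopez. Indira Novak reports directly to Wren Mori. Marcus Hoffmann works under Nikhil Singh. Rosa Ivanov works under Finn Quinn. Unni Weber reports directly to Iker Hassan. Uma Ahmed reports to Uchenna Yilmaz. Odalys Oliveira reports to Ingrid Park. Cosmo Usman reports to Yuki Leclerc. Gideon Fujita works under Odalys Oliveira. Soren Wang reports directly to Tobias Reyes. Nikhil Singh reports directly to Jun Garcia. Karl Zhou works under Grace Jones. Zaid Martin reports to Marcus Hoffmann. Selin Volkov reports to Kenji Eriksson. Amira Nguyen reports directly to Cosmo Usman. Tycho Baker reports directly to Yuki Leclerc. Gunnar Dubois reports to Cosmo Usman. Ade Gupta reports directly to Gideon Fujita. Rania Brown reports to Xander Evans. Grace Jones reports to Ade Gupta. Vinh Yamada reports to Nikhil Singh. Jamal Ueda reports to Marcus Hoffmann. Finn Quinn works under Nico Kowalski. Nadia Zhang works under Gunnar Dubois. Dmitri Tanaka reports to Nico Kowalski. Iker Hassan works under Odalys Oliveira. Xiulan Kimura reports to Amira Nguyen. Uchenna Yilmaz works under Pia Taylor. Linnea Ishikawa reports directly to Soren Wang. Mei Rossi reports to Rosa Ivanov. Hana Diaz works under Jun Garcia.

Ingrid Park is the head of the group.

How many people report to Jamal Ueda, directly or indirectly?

Jamal Ueda directly manages Yuki Leclerc. Under Yuki Leclerc: Cosmo Usman, Amira Nguyen, Xiulan Kimura, Gunnar Dubois, Nadia Zhang, Ozan Okafor, Tycho Baker (7). That's 8 in total.

8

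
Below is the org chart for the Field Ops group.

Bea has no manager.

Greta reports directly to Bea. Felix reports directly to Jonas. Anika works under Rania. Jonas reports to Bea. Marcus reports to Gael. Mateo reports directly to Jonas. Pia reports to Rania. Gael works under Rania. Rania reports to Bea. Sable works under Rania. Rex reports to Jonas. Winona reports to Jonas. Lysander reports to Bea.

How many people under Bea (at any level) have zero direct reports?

10

The people in Bea's organization with no one reporting to them are Felix, Rex, Mateo, Winona, Lysander, Sable, Anika, Pia, Marcus, Greta. That is 10.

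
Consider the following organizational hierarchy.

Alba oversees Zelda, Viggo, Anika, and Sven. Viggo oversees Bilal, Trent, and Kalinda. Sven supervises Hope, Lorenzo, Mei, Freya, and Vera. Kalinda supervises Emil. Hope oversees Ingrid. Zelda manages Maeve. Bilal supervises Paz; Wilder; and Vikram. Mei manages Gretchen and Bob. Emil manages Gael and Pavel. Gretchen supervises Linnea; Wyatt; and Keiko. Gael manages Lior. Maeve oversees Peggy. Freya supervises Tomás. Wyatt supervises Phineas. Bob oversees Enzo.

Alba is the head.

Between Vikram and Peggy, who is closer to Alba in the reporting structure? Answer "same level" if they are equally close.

same level

Both Vikram and Peggy are 3 levels below Alba.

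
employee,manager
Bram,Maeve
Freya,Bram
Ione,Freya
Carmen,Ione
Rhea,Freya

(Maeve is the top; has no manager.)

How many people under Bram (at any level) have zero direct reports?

The people in Bram's organization with no one reporting to them are Rhea, Carmen. That is 2.

2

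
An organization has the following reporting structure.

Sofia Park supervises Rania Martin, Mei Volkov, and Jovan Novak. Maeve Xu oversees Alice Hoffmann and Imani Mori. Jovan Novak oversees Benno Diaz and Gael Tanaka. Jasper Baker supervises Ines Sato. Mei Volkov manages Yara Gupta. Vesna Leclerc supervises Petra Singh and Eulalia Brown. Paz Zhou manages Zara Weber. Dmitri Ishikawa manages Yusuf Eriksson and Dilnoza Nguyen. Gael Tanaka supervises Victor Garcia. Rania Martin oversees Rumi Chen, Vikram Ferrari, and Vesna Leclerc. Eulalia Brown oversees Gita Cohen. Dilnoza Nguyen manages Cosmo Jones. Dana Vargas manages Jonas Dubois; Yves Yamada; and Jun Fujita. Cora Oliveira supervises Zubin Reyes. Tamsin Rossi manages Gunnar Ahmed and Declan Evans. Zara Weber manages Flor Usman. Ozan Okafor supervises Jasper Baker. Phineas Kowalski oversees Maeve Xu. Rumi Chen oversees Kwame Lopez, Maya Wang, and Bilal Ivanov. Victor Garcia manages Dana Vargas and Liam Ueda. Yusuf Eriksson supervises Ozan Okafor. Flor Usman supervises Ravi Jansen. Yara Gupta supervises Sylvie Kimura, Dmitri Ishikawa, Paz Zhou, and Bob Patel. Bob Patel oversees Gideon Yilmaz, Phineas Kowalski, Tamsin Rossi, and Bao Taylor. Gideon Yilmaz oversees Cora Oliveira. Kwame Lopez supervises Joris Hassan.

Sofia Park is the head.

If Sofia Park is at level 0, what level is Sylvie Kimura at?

Chain from Sylvie Kimura up to Sofia Park: Sylvie Kimura → Yara Gupta → Mei Volkov → Sofia Park. That is 3 steps up, so Sylvie Kimura is 3 levels below Sofia Park.

3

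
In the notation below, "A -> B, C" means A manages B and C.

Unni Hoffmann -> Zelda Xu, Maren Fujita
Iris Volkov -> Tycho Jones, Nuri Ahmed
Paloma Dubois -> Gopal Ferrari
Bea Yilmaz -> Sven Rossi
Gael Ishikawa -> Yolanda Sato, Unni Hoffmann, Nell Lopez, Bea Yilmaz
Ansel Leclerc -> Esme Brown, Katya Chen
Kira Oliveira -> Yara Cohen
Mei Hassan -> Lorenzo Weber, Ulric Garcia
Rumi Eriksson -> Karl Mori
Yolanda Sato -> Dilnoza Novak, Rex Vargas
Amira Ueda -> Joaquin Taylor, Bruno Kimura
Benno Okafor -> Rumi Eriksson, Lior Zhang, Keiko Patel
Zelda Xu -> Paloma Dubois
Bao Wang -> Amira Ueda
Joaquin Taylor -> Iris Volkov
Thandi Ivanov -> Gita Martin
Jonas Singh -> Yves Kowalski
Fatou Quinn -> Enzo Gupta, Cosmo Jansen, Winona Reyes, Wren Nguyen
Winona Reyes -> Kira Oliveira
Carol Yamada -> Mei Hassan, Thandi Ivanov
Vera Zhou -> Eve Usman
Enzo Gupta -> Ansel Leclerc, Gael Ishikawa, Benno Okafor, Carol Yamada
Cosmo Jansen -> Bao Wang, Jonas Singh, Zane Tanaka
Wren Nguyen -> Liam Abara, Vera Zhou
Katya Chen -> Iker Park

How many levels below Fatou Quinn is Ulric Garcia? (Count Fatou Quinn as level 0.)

Chain from Ulric Garcia up to Fatou Quinn: Ulric Garcia → Mei Hassan → Carol Yamada → Enzo Gupta → Fatou Quinn. That is 4 steps up, so Ulric Garcia is 4 levels below Fatou Quinn.

4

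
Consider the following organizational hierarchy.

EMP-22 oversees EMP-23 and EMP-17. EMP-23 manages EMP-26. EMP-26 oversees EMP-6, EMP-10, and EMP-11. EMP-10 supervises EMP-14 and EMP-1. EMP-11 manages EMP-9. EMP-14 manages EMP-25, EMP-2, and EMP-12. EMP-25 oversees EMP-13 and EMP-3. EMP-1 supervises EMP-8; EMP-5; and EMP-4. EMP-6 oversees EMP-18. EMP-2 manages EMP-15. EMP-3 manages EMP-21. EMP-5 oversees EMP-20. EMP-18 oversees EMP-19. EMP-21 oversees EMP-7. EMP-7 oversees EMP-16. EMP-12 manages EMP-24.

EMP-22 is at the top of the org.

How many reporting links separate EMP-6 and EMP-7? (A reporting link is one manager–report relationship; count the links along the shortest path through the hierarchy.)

7

EMP-6 is 1 level below EMP-26, and EMP-7 is 6 levels below EMP-26 (their lowest common manager). The shortest path runs up from EMP-6 to EMP-26 and back down to EMP-7: 1 + 6 = 7 links.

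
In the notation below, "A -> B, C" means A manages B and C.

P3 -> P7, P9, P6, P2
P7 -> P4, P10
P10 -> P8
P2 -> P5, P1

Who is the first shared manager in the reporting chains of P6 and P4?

P6's chain of managers is P3. P4's chain of managers is P7, P3. The first manager that appears in both chains is P3.

P3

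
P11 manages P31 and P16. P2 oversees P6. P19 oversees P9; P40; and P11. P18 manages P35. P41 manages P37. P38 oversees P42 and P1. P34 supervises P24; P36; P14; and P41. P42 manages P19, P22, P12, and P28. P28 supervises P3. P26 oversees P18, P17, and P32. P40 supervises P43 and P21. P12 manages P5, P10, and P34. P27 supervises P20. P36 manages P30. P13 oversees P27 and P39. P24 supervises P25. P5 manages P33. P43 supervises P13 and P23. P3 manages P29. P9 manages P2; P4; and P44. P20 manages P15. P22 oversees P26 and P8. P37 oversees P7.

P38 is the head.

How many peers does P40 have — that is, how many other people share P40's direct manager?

2

P40 reports to P19. P19's other direct reports are P9, P11 — 2 peers.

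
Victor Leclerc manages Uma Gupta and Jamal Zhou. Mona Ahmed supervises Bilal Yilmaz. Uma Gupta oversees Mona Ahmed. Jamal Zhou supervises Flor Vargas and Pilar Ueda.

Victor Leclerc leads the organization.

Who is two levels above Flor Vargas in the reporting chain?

Flor Vargas reports to Jamal Zhou, and Jamal Zhou reports to Victor Leclerc. So Flor Vargas's skip-level manager is Victor Leclerc.

Victor Leclerc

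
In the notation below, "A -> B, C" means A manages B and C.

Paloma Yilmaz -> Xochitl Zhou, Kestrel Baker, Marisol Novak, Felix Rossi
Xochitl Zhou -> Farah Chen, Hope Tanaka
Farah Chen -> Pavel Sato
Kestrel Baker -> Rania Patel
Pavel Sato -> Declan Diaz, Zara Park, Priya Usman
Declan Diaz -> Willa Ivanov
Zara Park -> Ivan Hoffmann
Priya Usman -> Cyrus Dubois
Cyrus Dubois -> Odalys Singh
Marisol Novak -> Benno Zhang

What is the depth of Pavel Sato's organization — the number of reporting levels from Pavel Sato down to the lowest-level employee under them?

The longest chain under Pavel Sato runs Pavel Sato → Priya Usman → Cyrus Dubois → Odalys Singh, which is 3 levels below Pavel Sato.

3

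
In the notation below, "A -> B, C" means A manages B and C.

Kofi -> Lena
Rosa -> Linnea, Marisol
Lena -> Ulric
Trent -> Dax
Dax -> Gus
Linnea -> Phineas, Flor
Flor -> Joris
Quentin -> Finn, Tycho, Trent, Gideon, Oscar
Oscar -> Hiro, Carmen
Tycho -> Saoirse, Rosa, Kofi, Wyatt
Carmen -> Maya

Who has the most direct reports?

Direct-report counts: Quentin has 5; Oscar has 2; Carmen has 1; Trent has 1; Dax has 1; Tycho has 4; Kofi has 1; Lena has 1; Rosa has 2; Linnea has 2; Flor has 1. The largest is 5, held by Quentin.

Quentin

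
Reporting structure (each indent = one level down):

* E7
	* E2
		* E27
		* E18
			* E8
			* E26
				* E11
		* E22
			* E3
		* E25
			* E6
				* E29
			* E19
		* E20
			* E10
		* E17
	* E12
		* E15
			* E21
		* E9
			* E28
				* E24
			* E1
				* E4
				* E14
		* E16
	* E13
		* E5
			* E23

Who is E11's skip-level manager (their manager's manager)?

E18

E11 reports to E26, and E26 reports to E18. So E11's skip-level manager is E18.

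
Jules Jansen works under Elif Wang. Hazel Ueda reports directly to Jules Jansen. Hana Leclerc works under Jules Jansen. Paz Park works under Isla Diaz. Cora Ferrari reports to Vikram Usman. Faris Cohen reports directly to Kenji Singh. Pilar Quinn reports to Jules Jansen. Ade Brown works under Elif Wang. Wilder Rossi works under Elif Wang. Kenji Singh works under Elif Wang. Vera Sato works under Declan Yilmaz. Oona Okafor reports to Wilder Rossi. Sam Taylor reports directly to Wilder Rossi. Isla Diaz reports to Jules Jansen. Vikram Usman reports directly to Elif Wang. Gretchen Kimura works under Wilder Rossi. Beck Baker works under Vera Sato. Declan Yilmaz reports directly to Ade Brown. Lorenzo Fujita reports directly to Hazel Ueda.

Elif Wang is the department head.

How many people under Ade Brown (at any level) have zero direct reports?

1

The only person in Ade Brown's organization with no one reporting to them is Beck Baker. That is 1.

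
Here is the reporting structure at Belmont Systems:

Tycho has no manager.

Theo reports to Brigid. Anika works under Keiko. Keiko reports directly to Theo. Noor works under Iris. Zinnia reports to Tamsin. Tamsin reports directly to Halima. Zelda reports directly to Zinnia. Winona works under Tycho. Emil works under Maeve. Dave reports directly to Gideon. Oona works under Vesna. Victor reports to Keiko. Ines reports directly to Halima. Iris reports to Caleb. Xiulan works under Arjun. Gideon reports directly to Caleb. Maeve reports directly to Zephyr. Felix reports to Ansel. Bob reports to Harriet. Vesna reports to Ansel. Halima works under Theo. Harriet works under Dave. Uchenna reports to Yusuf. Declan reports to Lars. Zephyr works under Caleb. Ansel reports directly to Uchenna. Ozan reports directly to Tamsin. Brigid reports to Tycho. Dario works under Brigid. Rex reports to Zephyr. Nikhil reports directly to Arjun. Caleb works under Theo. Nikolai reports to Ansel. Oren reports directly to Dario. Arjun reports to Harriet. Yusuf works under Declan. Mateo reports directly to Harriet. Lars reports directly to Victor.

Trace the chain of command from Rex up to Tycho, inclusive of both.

Rex -> Zephyr -> Caleb -> Theo -> Brigid -> Tycho

Rex reports to Zephyr. Zephyr reports to Caleb. Caleb reports to Theo. Theo reports to Brigid. Brigid reports to Tycho. Tycho is at the top.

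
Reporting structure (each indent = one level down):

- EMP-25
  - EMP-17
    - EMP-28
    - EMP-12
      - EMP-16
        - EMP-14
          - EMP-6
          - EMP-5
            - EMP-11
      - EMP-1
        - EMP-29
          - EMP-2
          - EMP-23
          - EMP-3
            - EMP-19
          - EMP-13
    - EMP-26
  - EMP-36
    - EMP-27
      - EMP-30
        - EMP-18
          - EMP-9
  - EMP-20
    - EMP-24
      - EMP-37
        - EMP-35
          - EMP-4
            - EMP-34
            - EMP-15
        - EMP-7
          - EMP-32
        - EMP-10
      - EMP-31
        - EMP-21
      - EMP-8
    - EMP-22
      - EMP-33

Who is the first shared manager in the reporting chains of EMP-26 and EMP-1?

EMP-17

EMP-26's chain of managers is EMP-17, EMP-25. EMP-1's chain of managers is EMP-12, EMP-17, EMP-25. The first manager that appears in both chains is EMP-17.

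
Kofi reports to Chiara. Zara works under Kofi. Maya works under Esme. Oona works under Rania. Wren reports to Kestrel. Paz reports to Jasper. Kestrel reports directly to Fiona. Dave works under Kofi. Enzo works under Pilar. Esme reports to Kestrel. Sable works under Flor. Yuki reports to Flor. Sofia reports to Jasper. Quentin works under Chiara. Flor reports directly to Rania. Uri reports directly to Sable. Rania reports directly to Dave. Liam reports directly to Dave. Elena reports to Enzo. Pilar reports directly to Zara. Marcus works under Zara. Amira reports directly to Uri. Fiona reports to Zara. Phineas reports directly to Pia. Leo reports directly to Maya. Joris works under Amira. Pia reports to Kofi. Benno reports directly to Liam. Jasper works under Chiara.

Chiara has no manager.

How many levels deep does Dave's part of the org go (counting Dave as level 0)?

The longest chain under Dave runs Dave → Rania → Flor → Sable → Uri → Amira → Joris, which is 6 levels below Dave.

6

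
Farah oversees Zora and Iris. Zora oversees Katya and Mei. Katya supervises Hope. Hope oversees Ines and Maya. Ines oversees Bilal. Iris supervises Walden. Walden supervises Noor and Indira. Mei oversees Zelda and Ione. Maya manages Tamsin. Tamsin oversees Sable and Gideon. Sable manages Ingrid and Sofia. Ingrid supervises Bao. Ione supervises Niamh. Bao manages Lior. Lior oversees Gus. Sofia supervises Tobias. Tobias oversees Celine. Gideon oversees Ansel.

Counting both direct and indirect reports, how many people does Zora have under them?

20

Zora directly manages Katya, Mei. Under Katya: Hope, Maya, Tamsin, Gideon, Ansel, Sable, Sofia, Tobias, Celine, Ingrid, Bao, Lior, Gus, Ines, Bilal (15). Under Mei: Ione, Niamh, Zelda (3). So Zora's organization is 2 direct reports plus everyone under them: 16 + 4 = 20.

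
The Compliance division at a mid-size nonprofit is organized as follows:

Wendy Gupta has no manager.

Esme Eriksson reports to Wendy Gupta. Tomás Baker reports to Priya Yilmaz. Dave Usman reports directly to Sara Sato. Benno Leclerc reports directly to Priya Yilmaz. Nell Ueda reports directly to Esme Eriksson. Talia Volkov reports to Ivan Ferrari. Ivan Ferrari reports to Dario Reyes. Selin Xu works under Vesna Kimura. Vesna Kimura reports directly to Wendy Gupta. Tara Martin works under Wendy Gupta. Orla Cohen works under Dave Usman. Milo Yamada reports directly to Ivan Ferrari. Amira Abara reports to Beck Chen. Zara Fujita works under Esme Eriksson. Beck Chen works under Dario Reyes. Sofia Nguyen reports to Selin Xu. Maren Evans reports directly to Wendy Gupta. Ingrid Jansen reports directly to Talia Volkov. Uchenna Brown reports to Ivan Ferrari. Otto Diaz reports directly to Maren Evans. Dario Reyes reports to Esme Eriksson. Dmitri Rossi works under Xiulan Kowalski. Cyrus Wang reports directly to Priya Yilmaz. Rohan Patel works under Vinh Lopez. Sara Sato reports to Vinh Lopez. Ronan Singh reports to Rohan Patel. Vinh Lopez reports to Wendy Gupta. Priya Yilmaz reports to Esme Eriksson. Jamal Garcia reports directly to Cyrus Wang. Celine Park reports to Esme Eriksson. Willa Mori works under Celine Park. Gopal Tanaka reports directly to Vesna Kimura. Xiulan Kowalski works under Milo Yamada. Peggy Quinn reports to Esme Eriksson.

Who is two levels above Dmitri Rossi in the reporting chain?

Milo Yamada

Dmitri Rossi reports to Xiulan Kowalski, and Xiulan Kowalski reports to Milo Yamada. So Dmitri Rossi's skip-level manager is Milo Yamada.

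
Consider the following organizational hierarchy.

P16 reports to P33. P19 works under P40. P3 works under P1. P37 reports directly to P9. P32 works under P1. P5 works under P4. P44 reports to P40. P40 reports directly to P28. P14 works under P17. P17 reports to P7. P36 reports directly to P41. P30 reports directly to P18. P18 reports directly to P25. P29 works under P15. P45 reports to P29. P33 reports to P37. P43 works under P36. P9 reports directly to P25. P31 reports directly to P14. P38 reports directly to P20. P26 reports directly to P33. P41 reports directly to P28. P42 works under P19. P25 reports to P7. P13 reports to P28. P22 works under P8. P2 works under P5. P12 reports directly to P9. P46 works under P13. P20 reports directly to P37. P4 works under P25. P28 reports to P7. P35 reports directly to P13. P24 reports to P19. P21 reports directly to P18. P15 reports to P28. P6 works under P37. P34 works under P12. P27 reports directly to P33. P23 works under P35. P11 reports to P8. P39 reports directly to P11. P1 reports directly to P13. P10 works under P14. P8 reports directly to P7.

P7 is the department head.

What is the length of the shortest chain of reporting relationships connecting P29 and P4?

P29 is 3 levels below P7, and P4 is 2 levels below P7 (their lowest common manager). The shortest path runs up from P29 to P7 and back down to P4: 3 + 2 = 5 links.

5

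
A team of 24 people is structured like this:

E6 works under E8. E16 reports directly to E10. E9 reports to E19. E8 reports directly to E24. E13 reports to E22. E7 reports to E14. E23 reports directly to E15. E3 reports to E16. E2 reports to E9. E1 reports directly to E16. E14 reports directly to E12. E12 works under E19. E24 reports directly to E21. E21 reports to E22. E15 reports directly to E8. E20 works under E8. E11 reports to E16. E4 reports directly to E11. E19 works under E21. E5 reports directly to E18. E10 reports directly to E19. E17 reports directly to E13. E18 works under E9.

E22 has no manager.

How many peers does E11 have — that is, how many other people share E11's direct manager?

E11 reports to E16. E16's other direct reports are E1, E3 — 2 peers.

2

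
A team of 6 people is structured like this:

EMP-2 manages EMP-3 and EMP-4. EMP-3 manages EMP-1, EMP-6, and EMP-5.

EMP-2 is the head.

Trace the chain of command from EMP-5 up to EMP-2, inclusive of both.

EMP-5 reports to EMP-3. EMP-3 reports to EMP-2. EMP-2 is at the top.

EMP-5 -> EMP-3 -> EMP-2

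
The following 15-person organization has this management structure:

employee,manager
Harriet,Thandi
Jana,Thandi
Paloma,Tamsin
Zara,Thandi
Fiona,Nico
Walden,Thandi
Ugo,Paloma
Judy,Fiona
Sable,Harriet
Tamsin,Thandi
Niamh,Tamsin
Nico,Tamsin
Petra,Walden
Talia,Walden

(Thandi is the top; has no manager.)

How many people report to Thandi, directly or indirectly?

Thandi directly manages Tamsin, Walden, Zara, Harriet, Jana. Under Tamsin: Niamh, Paloma, Ugo, Nico, Fiona, Judy (6). Under Walden: Petra, Talia (2). Zara has no reports. Under Harriet: Sable (1). Jana has no reports. So Thandi's organization is 5 direct reports plus everyone under them: 7 + 3 + 1 + 2 + 1 = 14.

14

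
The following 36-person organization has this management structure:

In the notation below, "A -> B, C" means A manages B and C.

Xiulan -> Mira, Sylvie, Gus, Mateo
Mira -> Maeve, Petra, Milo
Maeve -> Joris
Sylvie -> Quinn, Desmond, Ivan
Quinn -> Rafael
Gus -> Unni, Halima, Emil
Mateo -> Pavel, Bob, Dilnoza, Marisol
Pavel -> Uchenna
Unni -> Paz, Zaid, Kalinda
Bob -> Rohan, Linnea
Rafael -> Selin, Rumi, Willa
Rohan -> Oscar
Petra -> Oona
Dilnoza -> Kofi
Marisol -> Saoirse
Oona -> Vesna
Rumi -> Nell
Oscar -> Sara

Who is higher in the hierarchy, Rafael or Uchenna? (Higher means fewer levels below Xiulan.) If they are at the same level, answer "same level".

same level

Both Rafael and Uchenna are 3 levels below Xiulan.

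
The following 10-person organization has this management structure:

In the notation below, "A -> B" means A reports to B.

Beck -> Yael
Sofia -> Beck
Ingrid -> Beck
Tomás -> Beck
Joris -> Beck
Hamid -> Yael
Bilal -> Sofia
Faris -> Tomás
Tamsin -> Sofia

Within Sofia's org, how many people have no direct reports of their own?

The people in Sofia's organization with no one reporting to them are Tamsin, Bilal. That is 2.

2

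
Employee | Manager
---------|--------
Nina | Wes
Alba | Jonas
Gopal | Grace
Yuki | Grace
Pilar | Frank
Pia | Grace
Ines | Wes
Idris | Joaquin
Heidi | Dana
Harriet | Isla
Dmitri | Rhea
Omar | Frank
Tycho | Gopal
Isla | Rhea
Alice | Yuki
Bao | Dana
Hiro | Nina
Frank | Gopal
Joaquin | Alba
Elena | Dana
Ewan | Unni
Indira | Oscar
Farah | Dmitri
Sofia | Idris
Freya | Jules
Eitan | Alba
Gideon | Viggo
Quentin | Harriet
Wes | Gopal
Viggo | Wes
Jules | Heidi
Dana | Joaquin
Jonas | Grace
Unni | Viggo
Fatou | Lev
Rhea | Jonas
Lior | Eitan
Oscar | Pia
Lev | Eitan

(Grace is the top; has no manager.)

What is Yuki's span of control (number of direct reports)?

1

Yuki directly manages Alice. That is 1 direct report.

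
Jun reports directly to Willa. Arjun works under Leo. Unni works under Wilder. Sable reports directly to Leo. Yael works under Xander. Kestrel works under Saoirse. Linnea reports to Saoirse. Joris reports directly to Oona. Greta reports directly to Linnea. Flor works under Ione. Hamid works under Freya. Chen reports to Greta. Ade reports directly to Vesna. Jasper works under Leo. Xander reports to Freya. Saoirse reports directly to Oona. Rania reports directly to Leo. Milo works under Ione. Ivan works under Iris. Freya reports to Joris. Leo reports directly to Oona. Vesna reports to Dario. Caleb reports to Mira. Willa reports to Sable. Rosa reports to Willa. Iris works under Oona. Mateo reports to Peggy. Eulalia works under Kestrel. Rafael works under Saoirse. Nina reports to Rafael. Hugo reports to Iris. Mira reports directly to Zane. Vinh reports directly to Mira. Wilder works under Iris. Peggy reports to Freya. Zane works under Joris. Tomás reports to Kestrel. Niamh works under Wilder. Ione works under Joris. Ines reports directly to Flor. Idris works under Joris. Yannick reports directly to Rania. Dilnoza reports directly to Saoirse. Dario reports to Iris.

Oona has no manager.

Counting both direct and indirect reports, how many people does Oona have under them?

Oona directly manages Iris, Saoirse, Joris, Leo. Under Iris: Wilder, Niamh, Unni, Dario, Vesna, Ade, Hugo, Ivan (8). Under Saoirse: Dilnoza, Rafael, Nina, Linnea, Greta, Chen, Kestrel, Eulalia, Tomás (9). Under Joris: Ione, Flor, Ines, Milo, Idris, Freya, Hamid, Peggy, Mateo, Xander, Yael, Zane, Mira, Caleb, Vinh (15). Under Leo: Arjun, Rania, Yannick, Jasper, Sable, Willa, Rosa, Jun (8). So Oona's organization is 4 direct reports plus everyone under them: 9 + 10 + 16 + 9 = 44.

44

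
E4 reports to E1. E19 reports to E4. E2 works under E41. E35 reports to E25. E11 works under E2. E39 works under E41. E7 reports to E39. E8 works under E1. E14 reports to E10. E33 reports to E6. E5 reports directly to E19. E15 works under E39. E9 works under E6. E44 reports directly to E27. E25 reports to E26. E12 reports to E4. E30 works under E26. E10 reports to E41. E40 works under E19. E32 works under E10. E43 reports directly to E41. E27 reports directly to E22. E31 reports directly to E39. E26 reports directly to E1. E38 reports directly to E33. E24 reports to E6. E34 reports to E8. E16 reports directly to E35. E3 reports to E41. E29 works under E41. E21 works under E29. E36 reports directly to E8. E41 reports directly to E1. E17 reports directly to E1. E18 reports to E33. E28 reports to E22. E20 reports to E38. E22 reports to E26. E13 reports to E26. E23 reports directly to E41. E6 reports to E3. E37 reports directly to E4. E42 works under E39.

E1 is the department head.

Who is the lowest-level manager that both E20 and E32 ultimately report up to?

E41

E20's chain of managers is E38, E33, E6, E3, E41, E1. E32's chain of managers is E10, E41, E1. The first manager that appears in both chains is E41.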